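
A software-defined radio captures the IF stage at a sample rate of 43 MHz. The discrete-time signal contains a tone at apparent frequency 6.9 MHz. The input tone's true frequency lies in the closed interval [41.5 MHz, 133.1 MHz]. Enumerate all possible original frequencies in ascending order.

Frequencies that alias to 6.9 MHz are k·fs ± 6.9 MHz for integer k ≥ 0.
k=0: 6.9 MHz.
k=1: 36.1 MHz, 49.9 MHz.
k=2: 79.1 MHz, 92.9 MHz.
k=3: 122.1 MHz, 135.9 MHz.
k=4: 165.1 MHz, 178.9 MHz.
Within [41.5 MHz, 133.1 MHz]: 49.9 MHz, 79.1 MHz, 92.9 MHz, 122.1 MHz.

49.9 MHz, 79.1 MHz, 92.9 MHz, 122.1 MHz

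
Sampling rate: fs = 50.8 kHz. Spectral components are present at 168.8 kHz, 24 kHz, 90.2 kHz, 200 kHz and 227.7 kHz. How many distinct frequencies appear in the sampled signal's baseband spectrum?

fs/2 = 25.4 kHz.
168.8 kHz mod fs = 16.4 kHz.
16.4 kHz ≤ fs/2 = 25.4 kHz, appears at 16.4 kHz.
24 kHz ≤ fs/2 = 25.4 kHz, passes unchanged.
90.2 kHz mod fs = 39.4 kHz.
39.4 kHz > fs/2 = 25.4 kHz, folds to fs − 39.4 kHz = 11.4 kHz.
200 kHz mod fs = 47.6 kHz.
47.6 kHz > fs/2 = 25.4 kHz, folds to fs − 47.6 kHz = 3.2 kHz.
227.7 kHz mod fs = 24.5 kHz.
24.5 kHz ≤ fs/2 = 25.4 kHz, appears at 24.5 kHz.
Distinct values: {3.2 kHz, 11.4 kHz, 16.4 kHz, 24 kHz, 24.5 kHz} → 5.

5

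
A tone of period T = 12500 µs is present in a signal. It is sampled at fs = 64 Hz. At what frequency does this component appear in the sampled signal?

16 Hz

T = 12500 µs → f = 1/T = 80 Hz.
80 Hz mod fs = 16 Hz.
16 Hz ≤ fs/2 = 32 Hz, appears at 16 Hz.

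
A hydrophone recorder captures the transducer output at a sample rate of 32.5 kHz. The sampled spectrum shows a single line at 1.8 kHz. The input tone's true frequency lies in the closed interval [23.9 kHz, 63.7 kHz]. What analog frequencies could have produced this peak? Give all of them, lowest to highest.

Frequencies that alias to 1.8 kHz are k·fs ± 1.8 kHz for integer k ≥ 0.
k=0: 1.8 kHz.
k=1: 30.7 kHz, 34.3 kHz.
k=2: 63.2 kHz, 66.8 kHz.
k=3: 95.7 kHz, 99.3 kHz.
Within [23.9 kHz, 63.7 kHz]: 30.7 kHz, 34.3 kHz, 63.2 kHz.

30.7 kHz, 34.3 kHz, 63.2 kHz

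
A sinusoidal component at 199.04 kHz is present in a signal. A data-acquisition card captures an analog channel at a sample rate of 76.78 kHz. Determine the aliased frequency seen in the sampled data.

31.3 kHz

199.04 kHz mod fs = 45.48 kHz.
45.48 kHz > fs/2 = 38.39 kHz, folds to fs − 45.48 kHz = 31.3 kHz.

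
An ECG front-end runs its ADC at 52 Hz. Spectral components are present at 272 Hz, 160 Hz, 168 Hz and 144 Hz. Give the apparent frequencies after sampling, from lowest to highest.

4 Hz, 12 Hz

fs/2 = 26 Hz.
272 Hz mod fs = 12 Hz.
12 Hz ≤ fs/2 = 26 Hz, appears at 12 Hz.
160 Hz mod fs = 4 Hz.
4 Hz ≤ fs/2 = 26 Hz, appears at 4 Hz.
168 Hz mod fs = 12 Hz.
12 Hz ≤ fs/2 = 26 Hz, appears at 12 Hz.
144 Hz mod fs = 40 Hz.
40 Hz > fs/2 = 26 Hz, folds to fs − 40 Hz = 12 Hz.
Distinct values: {4 Hz, 12 Hz}.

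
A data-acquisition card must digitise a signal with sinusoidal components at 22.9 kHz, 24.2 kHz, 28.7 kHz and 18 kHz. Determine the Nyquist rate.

57.4 kHz

Highest-frequency component: 28.7 kHz.
Nyquist rate = 2 × 28.7 kHz = 57.4 kHz.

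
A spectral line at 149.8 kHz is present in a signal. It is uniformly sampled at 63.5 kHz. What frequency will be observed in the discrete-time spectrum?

22.8 kHz

149.8 kHz mod fs = 22.8 kHz.
22.8 kHz ≤ fs/2 = 31.75 kHz, appears at 22.8 kHz.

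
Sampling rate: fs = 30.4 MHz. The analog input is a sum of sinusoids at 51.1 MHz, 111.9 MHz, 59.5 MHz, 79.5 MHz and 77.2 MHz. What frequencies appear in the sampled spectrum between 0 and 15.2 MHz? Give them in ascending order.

1.3 MHz, 9.7 MHz, 11.7 MHz, 14 MHz

fs/2 = 15.2 MHz.
51.1 MHz mod fs = 20.7 MHz.
20.7 MHz > fs/2 = 15.2 MHz, folds to fs − 20.7 MHz = 9.7 MHz.
111.9 MHz mod fs = 20.7 MHz.
20.7 MHz > fs/2 = 15.2 MHz, folds to fs − 20.7 MHz = 9.7 MHz.
59.5 MHz mod fs = 29.1 MHz.
29.1 MHz > fs/2 = 15.2 MHz, folds to fs − 29.1 MHz = 1.3 MHz.
79.5 MHz mod fs = 18.7 MHz.
18.7 MHz > fs/2 = 15.2 MHz, folds to fs − 18.7 MHz = 11.7 MHz.
77.2 MHz mod fs = 16.4 MHz.
16.4 MHz > fs/2 = 15.2 MHz, folds to fs − 16.4 MHz = 14 MHz.
Distinct values: {1.3 MHz, 9.7 MHz, 11.7 MHz, 14 MHz}.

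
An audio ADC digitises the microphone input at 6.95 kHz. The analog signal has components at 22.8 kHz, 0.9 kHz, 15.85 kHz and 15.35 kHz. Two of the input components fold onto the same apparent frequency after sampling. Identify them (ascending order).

15.85 kHz, 22.8 kHz

fs/2 = 3.475 kHz.
22.8 kHz mod fs = 1.95 kHz.
1.95 kHz ≤ fs/2 = 3.475 kHz, appears at 1.95 kHz.
0.9 kHz ≤ fs/2 = 3.475 kHz, passes unchanged.
15.85 kHz mod fs = 1.95 kHz.
1.95 kHz ≤ fs/2 = 3.475 kHz, appears at 1.95 kHz.
15.35 kHz mod fs = 1.45 kHz.
1.45 kHz ≤ fs/2 = 3.475 kHz, appears at 1.45 kHz.
15.85 kHz and 22.8 kHz both map to 1.95 kHz.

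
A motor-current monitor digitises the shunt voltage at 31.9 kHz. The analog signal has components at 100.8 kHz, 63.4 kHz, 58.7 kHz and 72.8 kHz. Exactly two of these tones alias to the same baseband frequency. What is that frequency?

fs/2 = 15.95 kHz.
100.8 kHz mod fs = 5.1 kHz.
5.1 kHz ≤ fs/2 = 15.95 kHz, appears at 5.1 kHz.
63.4 kHz mod fs = 31.5 kHz.
31.5 kHz > fs/2 = 15.95 kHz, folds to fs − 31.5 kHz = 0.4 kHz.
58.7 kHz mod fs = 26.8 kHz.
26.8 kHz > fs/2 = 15.95 kHz, folds to fs − 26.8 kHz = 5.1 kHz.
72.8 kHz mod fs = 9 kHz.
9 kHz ≤ fs/2 = 15.95 kHz, appears at 9 kHz.
58.7 kHz and 100.8 kHz both map to 5.1 kHz.

5.1 kHz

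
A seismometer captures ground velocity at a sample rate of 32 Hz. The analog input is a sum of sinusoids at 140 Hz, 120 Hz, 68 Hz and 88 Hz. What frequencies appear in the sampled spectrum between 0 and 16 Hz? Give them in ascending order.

fs/2 = 16 Hz.
140 Hz mod fs = 12 Hz.
12 Hz ≤ fs/2 = 16 Hz, appears at 12 Hz.
120 Hz mod fs = 24 Hz.
24 Hz > fs/2 = 16 Hz, folds to fs − 24 Hz = 8 Hz.
68 Hz mod fs = 4 Hz.
4 Hz ≤ fs/2 = 16 Hz, appears at 4 Hz.
88 Hz mod fs = 24 Hz.
24 Hz > fs/2 = 16 Hz, folds to fs − 24 Hz = 8 Hz.
Distinct values: {4 Hz, 8 Hz, 12 Hz}.

4 Hz, 8 Hz, 12 Hz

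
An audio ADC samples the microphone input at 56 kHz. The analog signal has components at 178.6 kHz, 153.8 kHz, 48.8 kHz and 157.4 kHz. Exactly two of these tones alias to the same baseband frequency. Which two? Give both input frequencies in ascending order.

fs/2 = 28 kHz.
178.6 kHz mod fs = 10.6 kHz.
10.6 kHz ≤ fs/2 = 28 kHz, appears at 10.6 kHz.
153.8 kHz mod fs = 41.8 kHz.
41.8 kHz > fs/2 = 28 kHz, folds to fs − 41.8 kHz = 14.2 kHz.
48.8 kHz > fs/2 = 28 kHz, folds to fs − 48.8 kHz = 7.2 kHz.
157.4 kHz mod fs = 45.4 kHz.
45.4 kHz > fs/2 = 28 kHz, folds to fs − 45.4 kHz = 10.6 kHz.
157.4 kHz and 178.6 kHz both map to 10.6 kHz.

157.4 kHz, 178.6 kHz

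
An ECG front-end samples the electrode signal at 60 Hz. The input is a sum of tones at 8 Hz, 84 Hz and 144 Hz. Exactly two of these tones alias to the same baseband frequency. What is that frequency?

fs/2 = 30 Hz.
8 Hz ≤ fs/2 = 30 Hz, passes unchanged.
84 Hz mod fs = 24 Hz.
24 Hz ≤ fs/2 = 30 Hz, appears at 24 Hz.
144 Hz mod fs = 24 Hz.
24 Hz ≤ fs/2 = 30 Hz, appears at 24 Hz.
84 Hz and 144 Hz both map to 24 Hz.

24 Hz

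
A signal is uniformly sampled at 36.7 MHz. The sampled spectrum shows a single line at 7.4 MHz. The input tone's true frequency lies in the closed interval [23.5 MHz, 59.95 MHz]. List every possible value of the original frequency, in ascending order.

Frequencies that alias to 7.4 MHz are k·fs ± 7.4 MHz for integer k ≥ 0.
k=0: 7.4 MHz.
k=1: 29.3 MHz, 44.1 MHz.
k=2: 66 MHz, 80.8 MHz.
Within [23.5 MHz, 59.95 MHz]: 29.3 MHz, 44.1 MHz.

29.3 MHz, 44.1 MHz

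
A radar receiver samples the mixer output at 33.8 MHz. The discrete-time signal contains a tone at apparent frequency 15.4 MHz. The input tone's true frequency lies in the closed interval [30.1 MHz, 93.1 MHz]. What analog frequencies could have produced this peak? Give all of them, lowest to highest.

Frequencies that alias to 15.4 MHz are k·fs ± 15.4 MHz for integer k ≥ 0.
k=0: 15.4 MHz.
k=1: 18.4 MHz, 49.2 MHz.
k=2: 52.2 MHz, 83 MHz.
k=3: 86 MHz, 116.8 MHz.
k=4: 119.8 MHz, 150.6 MHz.
Within [30.1 MHz, 93.1 MHz]: 49.2 MHz, 52.2 MHz, 83 MHz, 86 MHz.

49.2 MHz, 52.2 MHz, 83 MHz, 86 MHz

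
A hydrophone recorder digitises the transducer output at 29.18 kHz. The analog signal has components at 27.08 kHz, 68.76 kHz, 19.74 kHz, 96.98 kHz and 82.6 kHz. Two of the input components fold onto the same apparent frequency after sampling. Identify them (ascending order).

fs/2 = 14.59 kHz.
27.08 kHz > fs/2 = 14.59 kHz, folds to fs − 27.08 kHz = 2.1 kHz.
68.76 kHz mod fs = 10.4 kHz.
10.4 kHz ≤ fs/2 = 14.59 kHz, appears at 10.4 kHz.
19.74 kHz > fs/2 = 14.59 kHz, folds to fs − 19.74 kHz = 9.44 kHz.
96.98 kHz mod fs = 9.44 kHz.
9.44 kHz ≤ fs/2 = 14.59 kHz, appears at 9.44 kHz.
82.6 kHz mod fs = 24.24 kHz.
24.24 kHz > fs/2 = 14.59 kHz, folds to fs − 24.24 kHz = 4.94 kHz.
19.74 kHz and 96.98 kHz both map to 9.44 kHz.

19.74 kHz, 96.98 kHz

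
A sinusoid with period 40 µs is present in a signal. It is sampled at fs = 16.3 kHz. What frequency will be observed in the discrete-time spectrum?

7.6 kHz

T = 40 µs → f = 1/T = 25 kHz.
25 kHz mod fs = 8.7 kHz.
8.7 kHz > fs/2 = 8.15 kHz, folds to fs − 8.7 kHz = 7.6 kHz.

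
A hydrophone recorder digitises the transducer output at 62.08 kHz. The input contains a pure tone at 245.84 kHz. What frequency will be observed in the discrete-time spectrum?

2.48 kHz

245.84 kHz mod fs = 59.6 kHz.
59.6 kHz > fs/2 = 31.04 kHz, folds to fs − 59.6 kHz = 2.48 kHz.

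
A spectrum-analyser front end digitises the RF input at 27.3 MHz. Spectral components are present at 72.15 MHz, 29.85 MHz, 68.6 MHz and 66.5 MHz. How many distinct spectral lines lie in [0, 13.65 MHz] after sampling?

fs/2 = 13.65 MHz.
72.15 MHz mod fs = 17.55 MHz.
17.55 MHz > fs/2 = 13.65 MHz, folds to fs − 17.55 MHz = 9.75 MHz.
29.85 MHz mod fs = 2.55 MHz.
2.55 MHz ≤ fs/2 = 13.65 MHz, appears at 2.55 MHz.
68.6 MHz mod fs = 14 MHz.
14 MHz > fs/2 = 13.65 MHz, folds to fs − 14 MHz = 13.3 MHz.
66.5 MHz mod fs = 11.9 MHz.
11.9 MHz ≤ fs/2 = 13.65 MHz, appears at 11.9 MHz.
Distinct values: {2.55 MHz, 9.75 MHz, 11.9 MHz, 13.3 MHz} → 4.

4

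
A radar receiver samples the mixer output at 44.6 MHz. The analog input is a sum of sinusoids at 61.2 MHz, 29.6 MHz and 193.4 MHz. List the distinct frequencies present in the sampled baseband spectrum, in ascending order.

15 MHz, 16.6 MHz

fs/2 = 22.3 MHz.
61.2 MHz mod fs = 16.6 MHz.
16.6 MHz ≤ fs/2 = 22.3 MHz, appears at 16.6 MHz.
29.6 MHz > fs/2 = 22.3 MHz, folds to fs − 29.6 MHz = 15 MHz.
193.4 MHz mod fs = 15 MHz.
15 MHz ≤ fs/2 = 22.3 MHz, appears at 15 MHz.
Distinct values: {15 MHz, 16.6 MHz}.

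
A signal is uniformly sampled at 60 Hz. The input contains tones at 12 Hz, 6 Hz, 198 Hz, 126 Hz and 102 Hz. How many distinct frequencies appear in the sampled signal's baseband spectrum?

fs/2 = 30 Hz.
12 Hz ≤ fs/2 = 30 Hz, passes unchanged.
6 Hz ≤ fs/2 = 30 Hz, passes unchanged.
198 Hz mod fs = 18 Hz.
18 Hz ≤ fs/2 = 30 Hz, appears at 18 Hz.
126 Hz mod fs = 6 Hz.
6 Hz ≤ fs/2 = 30 Hz, appears at 6 Hz.
102 Hz mod fs = 42 Hz.
42 Hz > fs/2 = 30 Hz, folds to fs − 42 Hz = 18 Hz.
Distinct values: {6 Hz, 12 Hz, 18 Hz} → 3.

3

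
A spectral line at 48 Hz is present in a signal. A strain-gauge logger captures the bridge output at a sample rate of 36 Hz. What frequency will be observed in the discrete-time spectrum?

12 Hz

48 Hz mod fs = 12 Hz.
12 Hz ≤ fs/2 = 18 Hz, appears at 12 Hz.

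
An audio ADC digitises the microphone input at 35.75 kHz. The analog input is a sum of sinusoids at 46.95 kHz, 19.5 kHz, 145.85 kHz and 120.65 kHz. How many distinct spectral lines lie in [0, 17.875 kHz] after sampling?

4

fs/2 = 17.875 kHz.
46.95 kHz mod fs = 11.2 kHz.
11.2 kHz ≤ fs/2 = 17.875 kHz, appears at 11.2 kHz.
19.5 kHz > fs/2 = 17.875 kHz, folds to fs − 19.5 kHz = 16.25 kHz.
145.85 kHz mod fs = 2.85 kHz.
2.85 kHz ≤ fs/2 = 17.875 kHz, appears at 2.85 kHz.
120.65 kHz mod fs = 13.4 kHz.
13.4 kHz ≤ fs/2 = 17.875 kHz, appears at 13.4 kHz.
Distinct values: {2.85 kHz, 11.2 kHz, 13.4 kHz, 16.25 kHz} → 4.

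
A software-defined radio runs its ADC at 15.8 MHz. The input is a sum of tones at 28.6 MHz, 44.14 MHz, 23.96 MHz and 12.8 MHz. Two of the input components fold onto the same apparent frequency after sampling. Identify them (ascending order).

12.8 MHz, 28.6 MHz

fs/2 = 7.9 MHz.
28.6 MHz mod fs = 12.8 MHz.
12.8 MHz > fs/2 = 7.9 MHz, folds to fs − 12.8 MHz = 3 MHz.
44.14 MHz mod fs = 12.54 MHz.
12.54 MHz > fs/2 = 7.9 MHz, folds to fs − 12.54 MHz = 3.26 MHz.
23.96 MHz mod fs = 8.16 MHz.
8.16 MHz > fs/2 = 7.9 MHz, folds to fs − 8.16 MHz = 7.64 MHz.
12.8 MHz > fs/2 = 7.9 MHz, folds to fs − 12.8 MHz = 3 MHz.
12.8 MHz and 28.6 MHz both map to 3 MHz.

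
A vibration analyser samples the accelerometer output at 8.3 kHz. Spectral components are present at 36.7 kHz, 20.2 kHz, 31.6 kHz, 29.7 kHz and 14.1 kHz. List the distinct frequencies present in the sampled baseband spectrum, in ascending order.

fs/2 = 4.15 kHz.
36.7 kHz mod fs = 3.5 kHz.
3.5 kHz ≤ fs/2 = 4.15 kHz, appears at 3.5 kHz.
20.2 kHz mod fs = 3.6 kHz.
3.6 kHz ≤ fs/2 = 4.15 kHz, appears at 3.6 kHz.
31.6 kHz mod fs = 6.7 kHz.
6.7 kHz > fs/2 = 4.15 kHz, folds to fs − 6.7 kHz = 1.6 kHz.
29.7 kHz mod fs = 4.8 kHz.
4.8 kHz > fs/2 = 4.15 kHz, folds to fs − 4.8 kHz = 3.5 kHz.
14.1 kHz mod fs = 5.8 kHz.
5.8 kHz > fs/2 = 4.15 kHz, folds to fs − 5.8 kHz = 2.5 kHz.
Distinct values: {1.6 kHz, 2.5 kHz, 3.5 kHz, 3.6 kHz}.

1.6 kHz, 2.5 kHz, 3.5 kHz, 3.6 kHz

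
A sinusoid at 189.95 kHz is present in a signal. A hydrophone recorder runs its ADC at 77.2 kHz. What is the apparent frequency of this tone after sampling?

189.95 kHz mod fs = 35.55 kHz.
35.55 kHz ≤ fs/2 = 38.6 kHz, appears at 35.55 kHz.

35.55 kHz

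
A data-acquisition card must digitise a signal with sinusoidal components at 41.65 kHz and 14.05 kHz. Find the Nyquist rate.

83.3 kHz

Highest-frequency component: 41.65 kHz.
Nyquist rate = 2 × 41.65 kHz = 83.3 kHz.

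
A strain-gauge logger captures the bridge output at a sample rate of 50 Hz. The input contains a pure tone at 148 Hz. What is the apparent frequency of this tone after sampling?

2 Hz

148 Hz mod fs = 48 Hz.
48 Hz > fs/2 = 25 Hz, folds to fs − 48 Hz = 2 Hz.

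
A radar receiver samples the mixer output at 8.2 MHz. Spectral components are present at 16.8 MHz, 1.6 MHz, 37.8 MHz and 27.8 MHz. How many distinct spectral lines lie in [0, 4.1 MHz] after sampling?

fs/2 = 4.1 MHz.
16.8 MHz mod fs = 0.4 MHz.
0.4 MHz ≤ fs/2 = 4.1 MHz, appears at 0.4 MHz.
1.6 MHz ≤ fs/2 = 4.1 MHz, passes unchanged.
37.8 MHz mod fs = 5 MHz.
5 MHz > fs/2 = 4.1 MHz, folds to fs − 5 MHz = 3.2 MHz.
27.8 MHz mod fs = 3.2 MHz.
3.2 MHz ≤ fs/2 = 4.1 MHz, appears at 3.2 MHz.
Distinct values: {0.4 MHz, 1.6 MHz, 3.2 MHz} → 3.

3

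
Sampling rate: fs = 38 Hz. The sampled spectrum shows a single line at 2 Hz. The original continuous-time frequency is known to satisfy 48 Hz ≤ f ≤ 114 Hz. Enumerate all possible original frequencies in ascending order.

Frequencies that alias to 2 Hz are k·fs ± 2 Hz for integer k ≥ 0.
k=0: 2 Hz.
k=1: 36 Hz, 40 Hz.
k=2: 74 Hz, 78 Hz.
k=3: 112 Hz, 116 Hz.
k=4: 150 Hz, 154 Hz.
Within [48 Hz, 114 Hz]: 74 Hz, 78 Hz, 112 Hz.

74 Hz, 78 Hz, 112 Hz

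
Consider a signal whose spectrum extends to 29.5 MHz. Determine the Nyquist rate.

Nyquist rate = 2 × 29.5 MHz = 59 MHz.

59 MHz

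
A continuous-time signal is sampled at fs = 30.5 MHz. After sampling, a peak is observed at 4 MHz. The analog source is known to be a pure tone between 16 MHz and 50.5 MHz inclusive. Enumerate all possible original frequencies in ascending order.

26.5 MHz, 34.5 MHz

Frequencies that alias to 4 MHz are k·fs ± 4 MHz for integer k ≥ 0.
k=0: 4 MHz.
k=1: 26.5 MHz, 34.5 MHz.
k=2: 57 MHz, 65 MHz.
Within [16 MHz, 50.5 MHz]: 26.5 MHz, 34.5 MHz.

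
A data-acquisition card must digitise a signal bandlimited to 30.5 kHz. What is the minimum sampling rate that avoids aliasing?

Nyquist rate = 2 × 30.5 kHz = 61 kHz.

61 kHz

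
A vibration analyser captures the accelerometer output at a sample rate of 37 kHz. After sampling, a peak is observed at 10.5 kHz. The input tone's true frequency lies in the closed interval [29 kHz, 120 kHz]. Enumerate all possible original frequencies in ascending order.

47.5 kHz, 63.5 kHz, 84.5 kHz, 100.5 kHz

Frequencies that alias to 10.5 kHz are k·fs ± 10.5 kHz for integer k ≥ 0.
k=0: 10.5 kHz.
k=1: 26.5 kHz, 47.5 kHz.
k=2: 63.5 kHz, 84.5 kHz.
k=3: 100.5 kHz, 121.5 kHz.
k=4: 137.5 kHz, 158.5 kHz.
Within [29 kHz, 120 kHz]: 47.5 kHz, 63.5 kHz, 84.5 kHz, 100.5 kHz.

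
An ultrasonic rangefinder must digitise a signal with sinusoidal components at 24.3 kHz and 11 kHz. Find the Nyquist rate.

Highest-frequency component: 24.3 kHz.
Nyquist rate = 2 × 24.3 kHz = 48.6 kHz.

48.6 kHz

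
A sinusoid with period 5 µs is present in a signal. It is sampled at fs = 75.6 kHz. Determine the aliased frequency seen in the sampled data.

26.8 kHz

T = 5 µs → f = 1/T = 200 kHz.
200 kHz mod fs = 48.8 kHz.
48.8 kHz > fs/2 = 37.8 kHz, folds to fs − 48.8 kHz = 26.8 kHz.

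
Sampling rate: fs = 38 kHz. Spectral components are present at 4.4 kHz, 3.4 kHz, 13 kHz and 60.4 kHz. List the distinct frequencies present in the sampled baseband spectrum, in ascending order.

3.4 kHz, 4.4 kHz, 13 kHz, 15.6 kHz

fs/2 = 19 kHz.
4.4 kHz ≤ fs/2 = 19 kHz, passes unchanged.
3.4 kHz ≤ fs/2 = 19 kHz, passes unchanged.
13 kHz ≤ fs/2 = 19 kHz, passes unchanged.
60.4 kHz mod fs = 22.4 kHz.
22.4 kHz > fs/2 = 19 kHz, folds to fs − 22.4 kHz = 15.6 kHz.
Distinct values: {3.4 kHz, 4.4 kHz, 13 kHz, 15.6 kHz}.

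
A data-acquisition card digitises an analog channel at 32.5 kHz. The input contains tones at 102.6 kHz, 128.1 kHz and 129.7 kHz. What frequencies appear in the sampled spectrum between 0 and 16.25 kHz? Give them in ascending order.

fs/2 = 16.25 kHz.
102.6 kHz mod fs = 5.1 kHz.
5.1 kHz ≤ fs/2 = 16.25 kHz, appears at 5.1 kHz.
128.1 kHz mod fs = 30.6 kHz.
30.6 kHz > fs/2 = 16.25 kHz, folds to fs − 30.6 kHz = 1.9 kHz.
129.7 kHz mod fs = 32.2 kHz.
32.2 kHz > fs/2 = 16.25 kHz, folds to fs − 32.2 kHz = 0.3 kHz.
Distinct values: {0.3 kHz, 1.9 kHz, 5.1 kHz}.

0.3 kHz, 1.9 kHz, 5.1 kHz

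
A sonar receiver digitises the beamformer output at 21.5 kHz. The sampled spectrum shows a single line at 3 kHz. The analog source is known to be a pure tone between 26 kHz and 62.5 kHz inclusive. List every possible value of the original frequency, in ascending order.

40 kHz, 46 kHz, 61.5 kHz

Frequencies that alias to 3 kHz are k·fs ± 3 kHz for integer k ≥ 0.
k=0: 3 kHz.
k=1: 18.5 kHz, 24.5 kHz.
k=2: 40 kHz, 46 kHz.
k=3: 61.5 kHz, 67.5 kHz.
k=4: 83 kHz, 89 kHz.
Within [26 kHz, 62.5 kHz]: 40 kHz, 46 kHz, 61.5 kHz.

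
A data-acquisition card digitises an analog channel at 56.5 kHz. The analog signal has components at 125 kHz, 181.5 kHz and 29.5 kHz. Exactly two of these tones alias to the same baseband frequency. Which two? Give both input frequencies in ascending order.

fs/2 = 28.25 kHz.
125 kHz mod fs = 12 kHz.
12 kHz ≤ fs/2 = 28.25 kHz, appears at 12 kHz.
181.5 kHz mod fs = 12 kHz.
12 kHz ≤ fs/2 = 28.25 kHz, appears at 12 kHz.
29.5 kHz > fs/2 = 28.25 kHz, folds to fs − 29.5 kHz = 27 kHz.
125 kHz and 181.5 kHz both map to 12 kHz.

125 kHz, 181.5 kHz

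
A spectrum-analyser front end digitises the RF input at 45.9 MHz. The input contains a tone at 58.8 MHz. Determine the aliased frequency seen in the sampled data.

12.9 MHz

58.8 MHz mod fs = 12.9 MHz.
12.9 MHz ≤ fs/2 = 22.95 MHz, appears at 12.9 MHz.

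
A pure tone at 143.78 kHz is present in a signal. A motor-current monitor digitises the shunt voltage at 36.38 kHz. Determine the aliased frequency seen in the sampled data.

1.74 kHz

143.78 kHz mod fs = 34.64 kHz.
34.64 kHz > fs/2 = 18.19 kHz, folds to fs − 34.64 kHz = 1.74 kHz.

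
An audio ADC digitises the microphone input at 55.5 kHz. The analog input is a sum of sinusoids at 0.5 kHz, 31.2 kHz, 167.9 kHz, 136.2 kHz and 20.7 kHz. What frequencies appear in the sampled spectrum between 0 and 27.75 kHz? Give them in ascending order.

fs/2 = 27.75 kHz.
0.5 kHz ≤ fs/2 = 27.75 kHz, passes unchanged.
31.2 kHz > fs/2 = 27.75 kHz, folds to fs − 31.2 kHz = 24.3 kHz.
167.9 kHz mod fs = 1.4 kHz.
1.4 kHz ≤ fs/2 = 27.75 kHz, appears at 1.4 kHz.
136.2 kHz mod fs = 25.2 kHz.
25.2 kHz ≤ fs/2 = 27.75 kHz, appears at 25.2 kHz.
20.7 kHz ≤ fs/2 = 27.75 kHz, passes unchanged.
Distinct values: {0.5 kHz, 1.4 kHz, 20.7 kHz, 24.3 kHz, 25.2 kHz}.

0.5 kHz, 1.4 kHz, 20.7 kHz, 24.3 kHz, 25.2 kHz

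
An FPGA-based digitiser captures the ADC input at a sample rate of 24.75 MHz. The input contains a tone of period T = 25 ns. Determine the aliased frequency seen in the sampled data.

9.5 MHz

T = 25 ns → f = 1/T = 40 MHz.
40 MHz mod fs = 15.25 MHz.
15.25 MHz > fs/2 = 12.375 MHz, folds to fs − 15.25 MHz = 9.5 MHz.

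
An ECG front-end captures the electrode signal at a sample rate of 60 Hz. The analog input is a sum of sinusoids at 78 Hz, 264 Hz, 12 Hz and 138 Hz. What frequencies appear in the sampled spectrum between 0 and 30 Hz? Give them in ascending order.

12 Hz, 18 Hz, 24 Hz

fs/2 = 30 Hz.
78 Hz mod fs = 18 Hz.
18 Hz ≤ fs/2 = 30 Hz, appears at 18 Hz.
264 Hz mod fs = 24 Hz.
24 Hz ≤ fs/2 = 30 Hz, appears at 24 Hz.
12 Hz ≤ fs/2 = 30 Hz, passes unchanged.
138 Hz mod fs = 18 Hz.
18 Hz ≤ fs/2 = 30 Hz, appears at 18 Hz.
Distinct values: {12 Hz, 18 Hz, 24 Hz}.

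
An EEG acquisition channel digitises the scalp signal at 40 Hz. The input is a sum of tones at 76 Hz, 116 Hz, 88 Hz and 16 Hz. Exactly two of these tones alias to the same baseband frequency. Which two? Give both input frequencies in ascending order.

76 Hz, 116 Hz

fs/2 = 20 Hz.
76 Hz mod fs = 36 Hz.
36 Hz > fs/2 = 20 Hz, folds to fs − 36 Hz = 4 Hz.
116 Hz mod fs = 36 Hz.
36 Hz > fs/2 = 20 Hz, folds to fs − 36 Hz = 4 Hz.
88 Hz mod fs = 8 Hz.
8 Hz ≤ fs/2 = 20 Hz, appears at 8 Hz.
16 Hz ≤ fs/2 = 20 Hz, passes unchanged.
76 Hz and 116 Hz both map to 4 Hz.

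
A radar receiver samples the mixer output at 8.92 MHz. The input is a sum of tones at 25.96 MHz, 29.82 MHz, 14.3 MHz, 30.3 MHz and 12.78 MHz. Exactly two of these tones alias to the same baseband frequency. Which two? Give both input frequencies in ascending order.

fs/2 = 4.46 MHz.
25.96 MHz mod fs = 8.12 MHz.
8.12 MHz > fs/2 = 4.46 MHz, folds to fs − 8.12 MHz = 0.8 MHz.
29.82 MHz mod fs = 3.06 MHz.
3.06 MHz ≤ fs/2 = 4.46 MHz, appears at 3.06 MHz.
14.3 MHz mod fs = 5.38 MHz.
5.38 MHz > fs/2 = 4.46 MHz, folds to fs − 5.38 MHz = 3.54 MHz.
30.3 MHz mod fs = 3.54 MHz.
3.54 MHz ≤ fs/2 = 4.46 MHz, appears at 3.54 MHz.
12.78 MHz mod fs = 3.86 MHz.
3.86 MHz ≤ fs/2 = 4.46 MHz, appears at 3.86 MHz.
14.3 MHz and 30.3 MHz both map to 3.54 MHz.

14.3 MHz, 30.3 MHz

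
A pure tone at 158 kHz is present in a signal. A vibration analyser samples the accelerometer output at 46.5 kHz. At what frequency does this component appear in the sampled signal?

158 kHz mod fs = 18.5 kHz.
18.5 kHz ≤ fs/2 = 23.25 kHz, appears at 18.5 kHz.

18.5 kHz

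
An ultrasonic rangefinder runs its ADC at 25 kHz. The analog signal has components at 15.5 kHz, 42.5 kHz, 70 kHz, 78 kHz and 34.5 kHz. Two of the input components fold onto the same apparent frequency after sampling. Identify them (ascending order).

15.5 kHz, 34.5 kHz

fs/2 = 12.5 kHz.
15.5 kHz > fs/2 = 12.5 kHz, folds to fs − 15.5 kHz = 9.5 kHz.
42.5 kHz mod fs = 17.5 kHz.
17.5 kHz > fs/2 = 12.5 kHz, folds to fs − 17.5 kHz = 7.5 kHz.
70 kHz mod fs = 20 kHz.
20 kHz > fs/2 = 12.5 kHz, folds to fs − 20 kHz = 5 kHz.
78 kHz mod fs = 3 kHz.
3 kHz ≤ fs/2 = 12.5 kHz, appears at 3 kHz.
34.5 kHz mod fs = 9.5 kHz.
9.5 kHz ≤ fs/2 = 12.5 kHz, appears at 9.5 kHz.
15.5 kHz and 34.5 kHz both map to 9.5 kHz.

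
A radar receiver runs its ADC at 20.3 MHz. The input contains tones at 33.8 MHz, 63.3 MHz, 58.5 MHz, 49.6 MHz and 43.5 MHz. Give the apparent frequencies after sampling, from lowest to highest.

2.4 MHz, 2.9 MHz, 6.8 MHz, 9 MHz

fs/2 = 10.15 MHz.
33.8 MHz mod fs = 13.5 MHz.
13.5 MHz > fs/2 = 10.15 MHz, folds to fs − 13.5 MHz = 6.8 MHz.
63.3 MHz mod fs = 2.4 MHz.
2.4 MHz ≤ fs/2 = 10.15 MHz, appears at 2.4 MHz.
58.5 MHz mod fs = 17.9 MHz.
17.9 MHz > fs/2 = 10.15 MHz, folds to fs − 17.9 MHz = 2.4 MHz.
49.6 MHz mod fs = 9 MHz.
9 MHz ≤ fs/2 = 10.15 MHz, appears at 9 MHz.
43.5 MHz mod fs = 2.9 MHz.
2.9 MHz ≤ fs/2 = 10.15 MHz, appears at 2.9 MHz.
Distinct values: {2.4 MHz, 2.9 MHz, 6.8 MHz, 9 MHz}.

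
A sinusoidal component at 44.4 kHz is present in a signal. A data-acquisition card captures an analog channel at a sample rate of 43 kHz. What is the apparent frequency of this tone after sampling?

44.4 kHz mod fs = 1.4 kHz.
1.4 kHz ≤ fs/2 = 21.5 kHz, appears at 1.4 kHz.

1.4 kHz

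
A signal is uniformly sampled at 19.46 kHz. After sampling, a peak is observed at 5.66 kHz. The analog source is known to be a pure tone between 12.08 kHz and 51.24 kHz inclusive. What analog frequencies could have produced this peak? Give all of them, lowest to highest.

Frequencies that alias to 5.66 kHz are k·fs ± 5.66 kHz for integer k ≥ 0.
k=0: 5.66 kHz.
k=1: 13.8 kHz, 25.12 kHz.
k=2: 33.26 kHz, 44.58 kHz.
k=3: 52.72 kHz, 64.04 kHz.
Within [12.08 kHz, 51.24 kHz]: 13.8 kHz, 25.12 kHz, 33.26 kHz, 44.58 kHz.

13.8 kHz, 25.12 kHz, 33.26 kHz, 44.58 kHz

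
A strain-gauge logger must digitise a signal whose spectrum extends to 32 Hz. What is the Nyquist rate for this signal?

64 Hz

Nyquist rate = 2 × 32 Hz = 64 Hz.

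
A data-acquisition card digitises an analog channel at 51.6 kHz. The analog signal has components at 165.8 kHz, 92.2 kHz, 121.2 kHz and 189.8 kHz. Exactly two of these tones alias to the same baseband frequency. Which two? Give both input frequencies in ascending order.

92.2 kHz, 165.8 kHz

fs/2 = 25.8 kHz.
165.8 kHz mod fs = 11 kHz.
11 kHz ≤ fs/2 = 25.8 kHz, appears at 11 kHz.
92.2 kHz mod fs = 40.6 kHz.
40.6 kHz > fs/2 = 25.8 kHz, folds to fs − 40.6 kHz = 11 kHz.
121.2 kHz mod fs = 18 kHz.
18 kHz ≤ fs/2 = 25.8 kHz, appears at 18 kHz.
189.8 kHz mod fs = 35 kHz.
35 kHz > fs/2 = 25.8 kHz, folds to fs − 35 kHz = 16.6 kHz.
92.2 kHz and 165.8 kHz both map to 11 kHz.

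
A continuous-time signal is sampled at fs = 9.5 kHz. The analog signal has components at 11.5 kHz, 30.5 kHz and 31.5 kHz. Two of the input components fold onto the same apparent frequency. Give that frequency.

fs/2 = 4.75 kHz.
11.5 kHz mod fs = 2 kHz.
2 kHz ≤ fs/2 = 4.75 kHz, appears at 2 kHz.
30.5 kHz mod fs = 2 kHz.
2 kHz ≤ fs/2 = 4.75 kHz, appears at 2 kHz.
31.5 kHz mod fs = 3 kHz.
3 kHz ≤ fs/2 = 4.75 kHz, appears at 3 kHz.
11.5 kHz and 30.5 kHz both map to 2 kHz.

2 kHz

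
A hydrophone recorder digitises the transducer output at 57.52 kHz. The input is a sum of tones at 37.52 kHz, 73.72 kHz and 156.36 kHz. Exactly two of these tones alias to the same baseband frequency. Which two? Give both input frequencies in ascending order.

73.72 kHz, 156.36 kHz

fs/2 = 28.76 kHz.
37.52 kHz > fs/2 = 28.76 kHz, folds to fs − 37.52 kHz = 20 kHz.
73.72 kHz mod fs = 16.2 kHz.
16.2 kHz ≤ fs/2 = 28.76 kHz, appears at 16.2 kHz.
156.36 kHz mod fs = 41.32 kHz.
41.32 kHz > fs/2 = 28.76 kHz, folds to fs − 41.32 kHz = 16.2 kHz.
73.72 kHz and 156.36 kHz both map to 16.2 kHz.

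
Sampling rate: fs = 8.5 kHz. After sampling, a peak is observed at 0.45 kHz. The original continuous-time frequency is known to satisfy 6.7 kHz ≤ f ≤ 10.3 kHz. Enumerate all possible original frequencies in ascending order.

Frequencies that alias to 0.45 kHz are k·fs ± 0.45 kHz for integer k ≥ 0.
k=0: 0.45 kHz.
k=1: 8.05 kHz, 8.95 kHz.
k=2: 16.55 kHz, 17.45 kHz.
Within [6.7 kHz, 10.3 kHz]: 8.05 kHz, 8.95 kHz.

8.05 kHz, 8.95 kHz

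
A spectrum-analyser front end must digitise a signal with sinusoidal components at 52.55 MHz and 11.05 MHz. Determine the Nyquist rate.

105.1 MHz

Highest-frequency component: 52.55 MHz.
Nyquist rate = 2 × 52.55 MHz = 105.1 MHz.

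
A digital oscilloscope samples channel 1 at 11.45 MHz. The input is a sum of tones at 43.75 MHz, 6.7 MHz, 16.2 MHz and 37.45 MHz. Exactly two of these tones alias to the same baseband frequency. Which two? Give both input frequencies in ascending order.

6.7 MHz, 16.2 MHz

fs/2 = 5.725 MHz.
43.75 MHz mod fs = 9.4 MHz.
9.4 MHz > fs/2 = 5.725 MHz, folds to fs − 9.4 MHz = 2.05 MHz.
6.7 MHz > fs/2 = 5.725 MHz, folds to fs − 6.7 MHz = 4.75 MHz.
16.2 MHz mod fs = 4.75 MHz.
4.75 MHz ≤ fs/2 = 5.725 MHz, appears at 4.75 MHz.
37.45 MHz mod fs = 3.1 MHz.
3.1 MHz ≤ fs/2 = 5.725 MHz, appears at 3.1 MHz.
6.7 MHz and 16.2 MHz both map to 4.75 MHz.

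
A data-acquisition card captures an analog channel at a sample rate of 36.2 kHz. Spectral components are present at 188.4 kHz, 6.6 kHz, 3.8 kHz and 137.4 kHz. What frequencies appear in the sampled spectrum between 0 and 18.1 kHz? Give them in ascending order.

3.8 kHz, 6.6 kHz, 7.4 kHz

fs/2 = 18.1 kHz.
188.4 kHz mod fs = 7.4 kHz.
7.4 kHz ≤ fs/2 = 18.1 kHz, appears at 7.4 kHz.
6.6 kHz ≤ fs/2 = 18.1 kHz, passes unchanged.
3.8 kHz ≤ fs/2 = 18.1 kHz, passes unchanged.
137.4 kHz mod fs = 28.8 kHz.
28.8 kHz > fs/2 = 18.1 kHz, folds to fs − 28.8 kHz = 7.4 kHz.
Distinct values: {3.8 kHz, 6.6 kHz, 7.4 kHz}.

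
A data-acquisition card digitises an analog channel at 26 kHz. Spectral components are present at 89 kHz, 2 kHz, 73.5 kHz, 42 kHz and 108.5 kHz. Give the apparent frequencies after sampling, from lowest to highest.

fs/2 = 13 kHz.
89 kHz mod fs = 11 kHz.
11 kHz ≤ fs/2 = 13 kHz, appears at 11 kHz.
2 kHz ≤ fs/2 = 13 kHz, passes unchanged.
73.5 kHz mod fs = 21.5 kHz.
21.5 kHz > fs/2 = 13 kHz, folds to fs − 21.5 kHz = 4.5 kHz.
42 kHz mod fs = 16 kHz.
16 kHz > fs/2 = 13 kHz, folds to fs − 16 kHz = 10 kHz.
108.5 kHz mod fs = 4.5 kHz.
4.5 kHz ≤ fs/2 = 13 kHz, appears at 4.5 kHz.
Distinct values: {2 kHz, 4.5 kHz, 10 kHz, 11 kHz}.

2 kHz, 4.5 kHz, 10 kHz, 11 kHz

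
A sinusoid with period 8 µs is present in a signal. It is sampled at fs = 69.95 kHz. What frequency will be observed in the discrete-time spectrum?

14.9 kHz

T = 8 µs → f = 1/T = 125 kHz.
125 kHz mod fs = 55.05 kHz.
55.05 kHz > fs/2 = 34.975 kHz, folds to fs − 55.05 kHz = 14.9 kHz.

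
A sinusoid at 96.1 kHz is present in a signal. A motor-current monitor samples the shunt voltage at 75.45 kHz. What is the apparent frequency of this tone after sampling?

20.65 kHz

96.1 kHz mod fs = 20.65 kHz.
20.65 kHz ≤ fs/2 = 37.725 kHz, appears at 20.65 kHz.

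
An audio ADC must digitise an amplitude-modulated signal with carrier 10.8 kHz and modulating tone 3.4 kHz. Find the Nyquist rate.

AM sidebands sit at fc ± fm = 7.4 kHz and 14.2 kHz.
Highest-frequency component: 14.2 kHz.
Nyquist rate = 2 × 14.2 kHz = 28.4 kHz.

28.4 kHz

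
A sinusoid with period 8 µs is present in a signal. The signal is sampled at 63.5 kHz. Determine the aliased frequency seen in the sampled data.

T = 8 µs → f = 1/T = 125 kHz.
125 kHz mod fs = 61.5 kHz.
61.5 kHz > fs/2 = 31.75 kHz, folds to fs − 61.5 kHz = 2 kHz.

2 kHz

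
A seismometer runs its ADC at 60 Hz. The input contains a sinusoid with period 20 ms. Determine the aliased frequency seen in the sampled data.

10 Hz

T = 20 ms → f = 1/T = 50 Hz.
50 Hz > fs/2 = 30 Hz, folds to fs − 50 Hz = 10 Hz.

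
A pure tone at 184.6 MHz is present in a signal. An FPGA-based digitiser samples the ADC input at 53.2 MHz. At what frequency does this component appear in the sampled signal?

25 MHz

184.6 MHz mod fs = 25 MHz.
25 MHz ≤ fs/2 = 26.6 MHz, appears at 25 MHz.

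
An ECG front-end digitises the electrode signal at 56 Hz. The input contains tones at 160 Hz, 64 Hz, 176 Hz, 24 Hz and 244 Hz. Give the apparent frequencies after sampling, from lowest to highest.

fs/2 = 28 Hz.
160 Hz mod fs = 48 Hz.
48 Hz > fs/2 = 28 Hz, folds to fs − 48 Hz = 8 Hz.
64 Hz mod fs = 8 Hz.
8 Hz ≤ fs/2 = 28 Hz, appears at 8 Hz.
176 Hz mod fs = 8 Hz.
8 Hz ≤ fs/2 = 28 Hz, appears at 8 Hz.
24 Hz ≤ fs/2 = 28 Hz, passes unchanged.
244 Hz mod fs = 20 Hz.
20 Hz ≤ fs/2 = 28 Hz, appears at 20 Hz.
Distinct values: {8 Hz, 20 Hz, 24 Hz}.

8 Hz, 20 Hz, 24 Hz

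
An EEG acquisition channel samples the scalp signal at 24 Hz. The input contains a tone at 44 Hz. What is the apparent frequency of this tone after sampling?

44 Hz mod fs = 20 Hz.
20 Hz > fs/2 = 12 Hz, folds to fs − 20 Hz = 4 Hz.

4 Hz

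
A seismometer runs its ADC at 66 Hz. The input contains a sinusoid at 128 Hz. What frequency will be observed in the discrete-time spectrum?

128 Hz mod fs = 62 Hz.
62 Hz > fs/2 = 33 Hz, folds to fs − 62 Hz = 4 Hz.

4 Hz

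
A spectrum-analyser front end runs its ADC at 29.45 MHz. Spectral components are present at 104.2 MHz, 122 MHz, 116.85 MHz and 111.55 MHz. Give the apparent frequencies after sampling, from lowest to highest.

fs/2 = 14.725 MHz.
104.2 MHz mod fs = 15.85 MHz.
15.85 MHz > fs/2 = 14.725 MHz, folds to fs − 15.85 MHz = 13.6 MHz.
122 MHz mod fs = 4.2 MHz.
4.2 MHz ≤ fs/2 = 14.725 MHz, appears at 4.2 MHz.
116.85 MHz mod fs = 28.5 MHz.
28.5 MHz > fs/2 = 14.725 MHz, folds to fs − 28.5 MHz = 0.95 MHz.
111.55 MHz mod fs = 23.2 MHz.
23.2 MHz > fs/2 = 14.725 MHz, folds to fs − 23.2 MHz = 6.25 MHz.
Distinct values: {0.95 MHz, 4.2 MHz, 6.25 MHz, 13.6 MHz}.

0.95 MHz, 4.2 MHz, 6.25 MHz, 13.6 MHz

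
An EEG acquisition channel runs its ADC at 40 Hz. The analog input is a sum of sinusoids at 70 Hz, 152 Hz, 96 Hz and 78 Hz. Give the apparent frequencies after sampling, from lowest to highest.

2 Hz, 8 Hz, 10 Hz, 16 Hz

fs/2 = 20 Hz.
70 Hz mod fs = 30 Hz.
30 Hz > fs/2 = 20 Hz, folds to fs − 30 Hz = 10 Hz.
152 Hz mod fs = 32 Hz.
32 Hz > fs/2 = 20 Hz, folds to fs − 32 Hz = 8 Hz.
96 Hz mod fs = 16 Hz.
16 Hz ≤ fs/2 = 20 Hz, appears at 16 Hz.
78 Hz mod fs = 38 Hz.
38 Hz > fs/2 = 20 Hz, folds to fs − 38 Hz = 2 Hz.
Distinct values: {2 Hz, 8 Hz, 10 Hz, 16 Hz}.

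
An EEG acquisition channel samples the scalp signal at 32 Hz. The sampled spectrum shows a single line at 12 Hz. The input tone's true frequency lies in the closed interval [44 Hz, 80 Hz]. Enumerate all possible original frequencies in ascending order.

Frequencies that alias to 12 Hz are k·fs ± 12 Hz for integer k ≥ 0.
k=0: 12 Hz.
k=1: 20 Hz, 44 Hz.
k=2: 52 Hz, 76 Hz.
k=3: 84 Hz, 108 Hz.
Within [44 Hz, 80 Hz]: 44 Hz, 52 Hz, 76 Hz.

44 Hz, 52 Hz, 76 Hz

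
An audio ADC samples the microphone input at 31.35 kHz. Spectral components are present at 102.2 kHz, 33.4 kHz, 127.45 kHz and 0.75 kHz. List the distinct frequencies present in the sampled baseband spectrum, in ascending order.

0.75 kHz, 2.05 kHz, 8.15 kHz

fs/2 = 15.675 kHz.
102.2 kHz mod fs = 8.15 kHz.
8.15 kHz ≤ fs/2 = 15.675 kHz, appears at 8.15 kHz.
33.4 kHz mod fs = 2.05 kHz.
2.05 kHz ≤ fs/2 = 15.675 kHz, appears at 2.05 kHz.
127.45 kHz mod fs = 2.05 kHz.
2.05 kHz ≤ fs/2 = 15.675 kHz, appears at 2.05 kHz.
0.75 kHz ≤ fs/2 = 15.675 kHz, passes unchanged.
Distinct values: {0.75 kHz, 2.05 kHz, 8.15 kHz}.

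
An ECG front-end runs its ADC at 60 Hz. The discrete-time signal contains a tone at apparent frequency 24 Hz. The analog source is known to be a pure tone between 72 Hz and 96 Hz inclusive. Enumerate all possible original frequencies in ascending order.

84 Hz, 96 Hz

Frequencies that alias to 24 Hz are k·fs ± 24 Hz for integer k ≥ 0.
k=0: 24 Hz.
k=1: 36 Hz, 84 Hz.
k=2: 96 Hz, 144 Hz.
k=3: 156 Hz, 204 Hz.
Within [72 Hz, 96 Hz]: 84 Hz, 96 Hz.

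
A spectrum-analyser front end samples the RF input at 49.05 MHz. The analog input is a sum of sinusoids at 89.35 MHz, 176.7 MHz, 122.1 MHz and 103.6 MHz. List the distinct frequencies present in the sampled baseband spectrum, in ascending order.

5.5 MHz, 8.75 MHz, 19.5 MHz, 24 MHz

fs/2 = 24.525 MHz.
89.35 MHz mod fs = 40.3 MHz.
40.3 MHz > fs/2 = 24.525 MHz, folds to fs − 40.3 MHz = 8.75 MHz.
176.7 MHz mod fs = 29.55 MHz.
29.55 MHz > fs/2 = 24.525 MHz, folds to fs − 29.55 MHz = 19.5 MHz.
122.1 MHz mod fs = 24 MHz.
24 MHz ≤ fs/2 = 24.525 MHz, appears at 24 MHz.
103.6 MHz mod fs = 5.5 MHz.
5.5 MHz ≤ fs/2 = 24.525 MHz, appears at 5.5 MHz.
Distinct values: {5.5 MHz, 8.75 MHz, 19.5 MHz, 24 MHz}.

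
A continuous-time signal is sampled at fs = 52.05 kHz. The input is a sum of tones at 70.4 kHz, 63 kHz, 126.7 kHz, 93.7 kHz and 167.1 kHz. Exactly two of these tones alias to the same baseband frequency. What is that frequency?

fs/2 = 26.025 kHz.
70.4 kHz mod fs = 18.35 kHz.
18.35 kHz ≤ fs/2 = 26.025 kHz, appears at 18.35 kHz.
63 kHz mod fs = 10.95 kHz.
10.95 kHz ≤ fs/2 = 26.025 kHz, appears at 10.95 kHz.
126.7 kHz mod fs = 22.6 kHz.
22.6 kHz ≤ fs/2 = 26.025 kHz, appears at 22.6 kHz.
93.7 kHz mod fs = 41.65 kHz.
41.65 kHz > fs/2 = 26.025 kHz, folds to fs − 41.65 kHz = 10.4 kHz.
167.1 kHz mod fs = 10.95 kHz.
10.95 kHz ≤ fs/2 = 26.025 kHz, appears at 10.95 kHz.
63 kHz and 167.1 kHz both map to 10.95 kHz.

10.95 kHz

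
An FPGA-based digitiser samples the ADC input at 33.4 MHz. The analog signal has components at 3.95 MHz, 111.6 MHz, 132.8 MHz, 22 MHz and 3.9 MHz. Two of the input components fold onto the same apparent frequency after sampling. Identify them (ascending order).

fs/2 = 16.7 MHz.
3.95 MHz ≤ fs/2 = 16.7 MHz, passes unchanged.
111.6 MHz mod fs = 11.4 MHz.
11.4 MHz ≤ fs/2 = 16.7 MHz, appears at 11.4 MHz.
132.8 MHz mod fs = 32.6 MHz.
32.6 MHz > fs/2 = 16.7 MHz, folds to fs − 32.6 MHz = 0.8 MHz.
22 MHz > fs/2 = 16.7 MHz, folds to fs − 22 MHz = 11.4 MHz.
3.9 MHz ≤ fs/2 = 16.7 MHz, passes unchanged.
22 MHz and 111.6 MHz both map to 11.4 MHz.

22 MHz, 111.6 MHz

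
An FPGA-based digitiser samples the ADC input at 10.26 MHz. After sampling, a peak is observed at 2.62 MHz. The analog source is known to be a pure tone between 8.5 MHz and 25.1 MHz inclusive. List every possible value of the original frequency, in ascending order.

12.88 MHz, 17.9 MHz, 23.14 MHz

Frequencies that alias to 2.62 MHz are k·fs ± 2.62 MHz for integer k ≥ 0.
k=0: 2.62 MHz.
k=1: 7.64 MHz, 12.88 MHz.
k=2: 17.9 MHz, 23.14 MHz.
k=3: 28.16 MHz, 33.4 MHz.
Within [8.5 MHz, 25.1 MHz]: 12.88 MHz, 17.9 MHz, 23.14 MHz.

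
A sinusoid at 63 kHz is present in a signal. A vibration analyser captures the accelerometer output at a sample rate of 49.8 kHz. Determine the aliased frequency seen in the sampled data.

63 kHz mod fs = 13.2 kHz.
13.2 kHz ≤ fs/2 = 24.9 kHz, appears at 13.2 kHz.

13.2 kHz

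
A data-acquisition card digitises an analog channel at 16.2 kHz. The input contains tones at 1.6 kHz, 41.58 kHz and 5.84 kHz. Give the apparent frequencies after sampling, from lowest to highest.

fs/2 = 8.1 kHz.
1.6 kHz ≤ fs/2 = 8.1 kHz, passes unchanged.
41.58 kHz mod fs = 9.18 kHz.
9.18 kHz > fs/2 = 8.1 kHz, folds to fs − 9.18 kHz = 7.02 kHz.
5.84 kHz ≤ fs/2 = 8.1 kHz, passes unchanged.
Distinct values: {1.6 kHz, 5.84 kHz, 7.02 kHz}.

1.6 kHz, 5.84 kHz, 7.02 kHz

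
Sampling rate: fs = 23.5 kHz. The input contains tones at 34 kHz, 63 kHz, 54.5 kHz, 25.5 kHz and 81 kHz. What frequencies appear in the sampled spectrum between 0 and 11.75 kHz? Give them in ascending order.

fs/2 = 11.75 kHz.
34 kHz mod fs = 10.5 kHz.
10.5 kHz ≤ fs/2 = 11.75 kHz, appears at 10.5 kHz.
63 kHz mod fs = 16 kHz.
16 kHz > fs/2 = 11.75 kHz, folds to fs − 16 kHz = 7.5 kHz.
54.5 kHz mod fs = 7.5 kHz.
7.5 kHz ≤ fs/2 = 11.75 kHz, appears at 7.5 kHz.
25.5 kHz mod fs = 2 kHz.
2 kHz ≤ fs/2 = 11.75 kHz, appears at 2 kHz.
81 kHz mod fs = 10.5 kHz.
10.5 kHz ≤ fs/2 = 11.75 kHz, appears at 10.5 kHz.
Distinct values: {2 kHz, 7.5 kHz, 10.5 kHz}.

2 kHz, 7.5 kHz, 10.5 kHz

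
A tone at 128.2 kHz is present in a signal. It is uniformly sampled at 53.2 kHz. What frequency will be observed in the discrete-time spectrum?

21.8 kHz

128.2 kHz mod fs = 21.8 kHz.
21.8 kHz ≤ fs/2 = 26.6 kHz, appears at 21.8 kHz.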